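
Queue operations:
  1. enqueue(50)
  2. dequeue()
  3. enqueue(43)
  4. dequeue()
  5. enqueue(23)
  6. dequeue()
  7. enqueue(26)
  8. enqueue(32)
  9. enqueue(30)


enqueue(50) -> [50]
dequeue()->50, []
enqueue(43) -> [43]
dequeue()->43, []
enqueue(23) -> [23]
dequeue()->23, []
enqueue(26) -> [26]
enqueue(32) -> [26, 32]
enqueue(30) -> [26, 32, 30]

Final queue: [26, 32, 30]


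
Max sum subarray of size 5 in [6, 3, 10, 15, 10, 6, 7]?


[0:5]: 44
[1:6]: 44
[2:7]: 48

Max: 48 at [2:7]


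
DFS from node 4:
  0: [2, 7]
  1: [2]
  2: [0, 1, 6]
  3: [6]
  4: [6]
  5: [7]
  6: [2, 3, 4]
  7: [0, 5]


Visit 4, push [6]
Visit 6, push [3, 2]
Visit 2, push [1, 0]
Visit 0, push [7]
Visit 7, push [5]
Visit 5, push []
Visit 1, push []
Visit 3, push []

DFS order: [4, 6, 2, 0, 7, 5, 1, 3]


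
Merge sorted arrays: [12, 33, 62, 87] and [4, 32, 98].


Take 4 from B
Take 12 from A
Take 32 from B
Take 33 from A
Take 62 from A
Take 87 from A

Merged: [4, 12, 32, 33, 62, 87, 98]


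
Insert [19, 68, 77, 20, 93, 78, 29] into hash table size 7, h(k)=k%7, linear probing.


Insert 19: h=5 -> slot 5
Insert 68: h=5, 1 probes -> slot 6
Insert 77: h=0 -> slot 0
Insert 20: h=6, 2 probes -> slot 1
Insert 93: h=2 -> slot 2
Insert 78: h=1, 2 probes -> slot 3
Insert 29: h=1, 3 probes -> slot 4

Table: [77, 20, 93, 78, 29, 19, 68]


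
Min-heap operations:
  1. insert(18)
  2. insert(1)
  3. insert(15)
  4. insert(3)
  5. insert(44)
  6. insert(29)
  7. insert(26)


insert(18) -> [18]
insert(1) -> [1, 18]
insert(15) -> [1, 18, 15]
insert(3) -> [1, 3, 15, 18]
insert(44) -> [1, 3, 15, 18, 44]
insert(29) -> [1, 3, 15, 18, 44, 29]
insert(26) -> [1, 3, 15, 18, 44, 29, 26]

Final heap: [1, 3, 15, 18, 44, 29, 26]


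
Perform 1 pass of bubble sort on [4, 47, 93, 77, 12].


Initial: [4, 47, 93, 77, 12]
Pass 1: [4, 47, 77, 12, 93] (2 swaps)

After 1 pass: [4, 47, 77, 12, 93]


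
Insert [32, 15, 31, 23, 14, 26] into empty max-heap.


Insert 32: [32]
Insert 15: [32, 15]
Insert 31: [32, 15, 31]
Insert 23: [32, 23, 31, 15]
Insert 14: [32, 23, 31, 15, 14]
Insert 26: [32, 23, 31, 15, 14, 26]

Final heap: [32, 23, 31, 15, 14, 26]


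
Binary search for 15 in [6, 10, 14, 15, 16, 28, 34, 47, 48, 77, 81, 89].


Step 1: lo=0, hi=11, mid=5, val=28
Step 2: lo=0, hi=4, mid=2, val=14
Step 3: lo=3, hi=4, mid=3, val=15

Found at index 3


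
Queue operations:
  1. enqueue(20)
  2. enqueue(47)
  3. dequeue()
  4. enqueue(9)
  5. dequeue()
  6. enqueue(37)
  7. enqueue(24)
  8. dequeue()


enqueue(20) -> [20]
enqueue(47) -> [20, 47]
dequeue()->20, [47]
enqueue(9) -> [47, 9]
dequeue()->47, [9]
enqueue(37) -> [9, 37]
enqueue(24) -> [9, 37, 24]
dequeue()->9, [37, 24]

Final queue: [37, 24]


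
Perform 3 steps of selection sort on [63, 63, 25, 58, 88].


Initial: [63, 63, 25, 58, 88]
Step 1: min=25 at 2
  Swap: [25, 63, 63, 58, 88]
Step 2: min=58 at 3
  Swap: [25, 58, 63, 63, 88]
Step 3: min=63 at 2
  Swap: [25, 58, 63, 63, 88]

After 3 steps: [25, 58, 63, 63, 88]


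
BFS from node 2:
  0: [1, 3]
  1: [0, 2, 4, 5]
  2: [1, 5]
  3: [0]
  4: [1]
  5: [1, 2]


Visit 2, enqueue [1, 5]
Visit 1, enqueue [0, 4]
Visit 5, enqueue []
Visit 0, enqueue [3]
Visit 4, enqueue []
Visit 3, enqueue []

BFS order: [2, 1, 5, 0, 4, 3]


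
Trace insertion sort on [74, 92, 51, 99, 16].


Initial: [74, 92, 51, 99, 16]
Insert 92: [74, 92, 51, 99, 16]
Insert 51: [51, 74, 92, 99, 16]
Insert 99: [51, 74, 92, 99, 16]
Insert 16: [16, 51, 74, 92, 99]

Sorted: [16, 51, 74, 92, 99]


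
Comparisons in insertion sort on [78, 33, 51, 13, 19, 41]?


Algorithm: insertion sort
Input: [78, 33, 51, 13, 19, 41]
Sorted: [13, 19, 33, 41, 51, 78]

13


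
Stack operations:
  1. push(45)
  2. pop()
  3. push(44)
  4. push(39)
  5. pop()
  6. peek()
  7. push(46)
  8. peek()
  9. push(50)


push(45) -> [45]
pop()->45, []
push(44) -> [44]
push(39) -> [44, 39]
pop()->39, [44]
peek()->44
push(46) -> [44, 46]
peek()->46
push(50) -> [44, 46, 50]

Final stack: [44, 46, 50]


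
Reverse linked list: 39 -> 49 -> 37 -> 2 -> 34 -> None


Step 1: curr=39, set curr.next=prev(None) | reversed so far: 39
Step 2: curr=49, set curr.next=prev(39) | reversed so far: 49 -> 39
Step 3: curr=37, set curr.next=prev(49) | reversed so far: 37 -> 49 -> 39
Step 4: curr=2, set curr.next=prev(37) | reversed so far: 2 -> 37 -> 49 -> 39
Step 5: curr=34, set curr.next=prev(2) | reversed so far: 34 -> 2 -> 37 -> 49 -> 39

34 -> 2 -> 37 -> 49 -> 39 -> None


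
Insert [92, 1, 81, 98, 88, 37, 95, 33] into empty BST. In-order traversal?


Insert 92: root
Insert 1: L from 92
Insert 81: L from 92 -> R from 1
Insert 98: R from 92
Insert 88: L from 92 -> R from 1 -> R from 81
Insert 37: L from 92 -> R from 1 -> L from 81
Insert 95: R from 92 -> L from 98
Insert 33: L from 92 -> R from 1 -> L from 81 -> L from 37

In-order: [1, 33, 37, 81, 88, 92, 95, 98]


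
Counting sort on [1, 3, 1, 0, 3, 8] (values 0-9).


Input: [1, 3, 1, 0, 3, 8]
Counts: [1, 2, 0, 2, 0, 0, 0, 0, 1, 0]

Sorted: [0, 1, 1, 3, 3, 8]


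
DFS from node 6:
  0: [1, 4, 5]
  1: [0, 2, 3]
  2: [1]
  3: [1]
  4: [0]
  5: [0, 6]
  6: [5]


Visit 6, push [5]
Visit 5, push [0]
Visit 0, push [4, 1]
Visit 1, push [3, 2]
Visit 2, push []
Visit 3, push []
Visit 4, push []

DFS order: [6, 5, 0, 1, 2, 3, 4]


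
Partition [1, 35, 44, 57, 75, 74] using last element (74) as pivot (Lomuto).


Pivot: 74
  1 <= 74: advance i (no swap)
  35 <= 74: advance i (no swap)
  44 <= 74: advance i (no swap)
  57 <= 74: advance i (no swap)
Place pivot at 4: [1, 35, 44, 57, 74, 75]

Partitioned: [1, 35, 44, 57, 74, 75]


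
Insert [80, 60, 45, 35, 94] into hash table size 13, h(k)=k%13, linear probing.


Insert 80: h=2 -> slot 2
Insert 60: h=8 -> slot 8
Insert 45: h=6 -> slot 6
Insert 35: h=9 -> slot 9
Insert 94: h=3 -> slot 3

Table: [None, None, 80, 94, None, None, 45, None, 60, 35, None, None, None]


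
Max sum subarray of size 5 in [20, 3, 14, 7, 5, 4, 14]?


[0:5]: 49
[1:6]: 33
[2:7]: 44

Max: 49 at [0:5]


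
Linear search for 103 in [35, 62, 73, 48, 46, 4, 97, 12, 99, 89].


i=0: 35!=103
i=1: 62!=103
i=2: 73!=103
i=3: 48!=103
i=4: 46!=103
i=5: 4!=103
i=6: 97!=103
i=7: 12!=103
i=8: 99!=103
i=9: 89!=103

Not found, 10 comps


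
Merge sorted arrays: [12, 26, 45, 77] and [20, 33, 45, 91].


Take 12 from A
Take 20 from B
Take 26 from A
Take 33 from B
Take 45 from A
Take 45 from B
Take 77 from A

Merged: [12, 20, 26, 33, 45, 45, 77, 91]


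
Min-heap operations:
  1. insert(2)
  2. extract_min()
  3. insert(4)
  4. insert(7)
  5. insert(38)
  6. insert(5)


insert(2) -> [2]
extract_min()->2, []
insert(4) -> [4]
insert(7) -> [4, 7]
insert(38) -> [4, 7, 38]
insert(5) -> [4, 5, 38, 7]

Final heap: [4, 5, 38, 7]


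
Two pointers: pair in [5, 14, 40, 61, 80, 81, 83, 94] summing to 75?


lo=0(5)+hi=7(94)=99
lo=0(5)+hi=6(83)=88
lo=0(5)+hi=5(81)=86
lo=0(5)+hi=4(80)=85
lo=0(5)+hi=3(61)=66
lo=1(14)+hi=3(61)=75

Yes: 14+61=75


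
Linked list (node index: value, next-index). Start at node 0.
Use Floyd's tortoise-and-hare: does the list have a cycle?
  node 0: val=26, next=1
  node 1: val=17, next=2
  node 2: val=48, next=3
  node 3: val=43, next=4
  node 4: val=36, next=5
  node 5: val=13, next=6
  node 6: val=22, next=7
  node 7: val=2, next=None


Floyd's tortoise (slow, +1) and hare (fast, +2):
  init: slow=0, fast=0
  step 1: slow=1, fast=2
  step 2: slow=2, fast=4
  step 3: slow=3, fast=6
  step 4: fast 6->7->None, no cycle

Cycle: no


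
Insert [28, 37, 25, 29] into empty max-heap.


Insert 28: [28]
Insert 37: [37, 28]
Insert 25: [37, 28, 25]
Insert 29: [37, 29, 25, 28]

Final heap: [37, 29, 25, 28]


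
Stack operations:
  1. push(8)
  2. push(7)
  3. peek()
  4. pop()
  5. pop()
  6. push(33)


push(8) -> [8]
push(7) -> [8, 7]
peek()->7
pop()->7, [8]
pop()->8, []
push(33) -> [33]

Final stack: [33]


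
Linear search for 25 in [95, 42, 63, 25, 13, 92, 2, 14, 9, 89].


i=0: 95!=25
i=1: 42!=25
i=2: 63!=25
i=3: 25==25 found!

Found at 3, 4 comps


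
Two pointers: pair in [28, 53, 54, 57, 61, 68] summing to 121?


lo=0(28)+hi=5(68)=96
lo=1(53)+hi=5(68)=121

Yes: 53+68=121


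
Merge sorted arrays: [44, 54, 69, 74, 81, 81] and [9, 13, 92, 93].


Take 9 from B
Take 13 from B
Take 44 from A
Take 54 from A
Take 69 from A
Take 74 from A
Take 81 from A
Take 81 from A

Merged: [9, 13, 44, 54, 69, 74, 81, 81, 92, 93]


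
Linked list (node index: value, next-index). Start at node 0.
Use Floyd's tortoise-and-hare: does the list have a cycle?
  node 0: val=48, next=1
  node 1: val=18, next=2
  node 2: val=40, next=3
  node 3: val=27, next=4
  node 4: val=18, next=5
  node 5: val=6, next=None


Floyd's tortoise (slow, +1) and hare (fast, +2):
  init: slow=0, fast=0
  step 1: slow=1, fast=2
  step 2: slow=2, fast=4
  step 3: fast 4->5->None, no cycle

Cycle: no


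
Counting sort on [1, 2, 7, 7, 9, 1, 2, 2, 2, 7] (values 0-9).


Input: [1, 2, 7, 7, 9, 1, 2, 2, 2, 7]
Counts: [0, 2, 4, 0, 0, 0, 0, 3, 0, 1]

Sorted: [1, 1, 2, 2, 2, 2, 7, 7, 7, 9]


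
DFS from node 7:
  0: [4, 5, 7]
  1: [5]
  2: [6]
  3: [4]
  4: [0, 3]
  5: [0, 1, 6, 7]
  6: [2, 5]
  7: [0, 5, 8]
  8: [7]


Visit 7, push [8, 5, 0]
Visit 0, push [5, 4]
Visit 4, push [3]
Visit 3, push []
Visit 5, push [6, 1]
Visit 1, push []
Visit 6, push [2]
Visit 2, push []
Visit 8, push []

DFS order: [7, 0, 4, 3, 5, 1, 6, 2, 8]


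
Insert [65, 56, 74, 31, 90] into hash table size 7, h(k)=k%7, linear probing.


Insert 65: h=2 -> slot 2
Insert 56: h=0 -> slot 0
Insert 74: h=4 -> slot 4
Insert 31: h=3 -> slot 3
Insert 90: h=6 -> slot 6

Table: [56, None, 65, 31, 74, None, 90]


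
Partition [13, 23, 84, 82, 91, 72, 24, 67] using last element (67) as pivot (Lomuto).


Pivot: 67
  13 <= 67: advance i (no swap)
  23 <= 67: advance i (no swap)
  24 <= 67: swap -> [13, 23, 24, 82, 91, 72, 84, 67]
Place pivot at 3: [13, 23, 24, 67, 91, 72, 84, 82]

Partitioned: [13, 23, 24, 67, 91, 72, 84, 82]


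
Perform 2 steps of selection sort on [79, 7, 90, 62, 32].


Initial: [79, 7, 90, 62, 32]
Step 1: min=7 at 1
  Swap: [7, 79, 90, 62, 32]
Step 2: min=32 at 4
  Swap: [7, 32, 90, 62, 79]

After 2 steps: [7, 32, 90, 62, 79]


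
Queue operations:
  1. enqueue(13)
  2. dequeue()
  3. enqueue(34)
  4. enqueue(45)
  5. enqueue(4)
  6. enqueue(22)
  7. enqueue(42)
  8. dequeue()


enqueue(13) -> [13]
dequeue()->13, []
enqueue(34) -> [34]
enqueue(45) -> [34, 45]
enqueue(4) -> [34, 45, 4]
enqueue(22) -> [34, 45, 4, 22]
enqueue(42) -> [34, 45, 4, 22, 42]
dequeue()->34, [45, 4, 22, 42]

Final queue: [45, 4, 22, 42]


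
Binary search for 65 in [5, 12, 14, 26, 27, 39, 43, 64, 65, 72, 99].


Step 1: lo=0, hi=10, mid=5, val=39
Step 2: lo=6, hi=10, mid=8, val=65

Found at index 8


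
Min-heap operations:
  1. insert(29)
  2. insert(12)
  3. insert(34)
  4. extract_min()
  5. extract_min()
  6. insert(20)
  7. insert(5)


insert(29) -> [29]
insert(12) -> [12, 29]
insert(34) -> [12, 29, 34]
extract_min()->12, [29, 34]
extract_min()->29, [34]
insert(20) -> [20, 34]
insert(5) -> [5, 34, 20]

Final heap: [5, 34, 20]


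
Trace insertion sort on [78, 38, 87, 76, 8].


Initial: [78, 38, 87, 76, 8]
Insert 38: [38, 78, 87, 76, 8]
Insert 87: [38, 78, 87, 76, 8]
Insert 76: [38, 76, 78, 87, 8]
Insert 8: [8, 38, 76, 78, 87]

Sorted: [8, 38, 76, 78, 87]


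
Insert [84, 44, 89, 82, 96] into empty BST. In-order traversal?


Insert 84: root
Insert 44: L from 84
Insert 89: R from 84
Insert 82: L from 84 -> R from 44
Insert 96: R from 84 -> R from 89

In-order: [44, 82, 84, 89, 96]


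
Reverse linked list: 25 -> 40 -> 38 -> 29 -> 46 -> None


Step 1: curr=25, set curr.next=prev(None) | reversed so far: 25
Step 2: curr=40, set curr.next=prev(25) | reversed so far: 40 -> 25
Step 3: curr=38, set curr.next=prev(40) | reversed so far: 38 -> 40 -> 25
Step 4: curr=29, set curr.next=prev(38) | reversed so far: 29 -> 38 -> 40 -> 25
Step 5: curr=46, set curr.next=prev(29) | reversed so far: 46 -> 29 -> 38 -> 40 -> 25

46 -> 29 -> 38 -> 40 -> 25 -> None


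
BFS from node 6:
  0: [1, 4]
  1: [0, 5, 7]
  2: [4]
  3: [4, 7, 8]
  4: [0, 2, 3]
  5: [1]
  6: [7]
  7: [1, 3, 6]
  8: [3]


Visit 6, enqueue [7]
Visit 7, enqueue [1, 3]
Visit 1, enqueue [0, 5]
Visit 3, enqueue [4, 8]
Visit 0, enqueue []
Visit 5, enqueue []
Visit 4, enqueue [2]
Visit 8, enqueue []
Visit 2, enqueue []

BFS order: [6, 7, 1, 3, 0, 5, 4, 8, 2]


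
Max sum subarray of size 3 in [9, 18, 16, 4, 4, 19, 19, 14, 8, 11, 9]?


[0:3]: 43
[1:4]: 38
[2:5]: 24
[3:6]: 27
[4:7]: 42
[5:8]: 52
[6:9]: 41
[7:10]: 33
[8:11]: 28

Max: 52 at [5:8]


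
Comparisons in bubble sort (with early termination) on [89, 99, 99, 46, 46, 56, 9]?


Algorithm: bubble sort (with early termination)
Input: [89, 99, 99, 46, 46, 56, 9]
Sorted: [9, 46, 46, 56, 89, 99, 99]

21


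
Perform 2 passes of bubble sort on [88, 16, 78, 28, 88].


Initial: [88, 16, 78, 28, 88]
Pass 1: [16, 78, 28, 88, 88] (3 swaps)
Pass 2: [16, 28, 78, 88, 88] (1 swaps)

After 2 passes: [16, 28, 78, 88, 88]


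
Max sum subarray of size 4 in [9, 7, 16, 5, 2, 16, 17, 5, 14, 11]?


[0:4]: 37
[1:5]: 30
[2:6]: 39
[3:7]: 40
[4:8]: 40
[5:9]: 52
[6:10]: 47

Max: 52 at [5:9]


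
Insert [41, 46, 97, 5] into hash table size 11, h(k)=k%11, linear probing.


Insert 41: h=8 -> slot 8
Insert 46: h=2 -> slot 2
Insert 97: h=9 -> slot 9
Insert 5: h=5 -> slot 5

Table: [None, None, 46, None, None, 5, None, None, 41, 97, None]


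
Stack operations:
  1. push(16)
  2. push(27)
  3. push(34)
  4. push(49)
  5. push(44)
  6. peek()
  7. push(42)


push(16) -> [16]
push(27) -> [16, 27]
push(34) -> [16, 27, 34]
push(49) -> [16, 27, 34, 49]
push(44) -> [16, 27, 34, 49, 44]
peek()->44
push(42) -> [16, 27, 34, 49, 44, 42]

Final stack: [16, 27, 34, 49, 44, 42]


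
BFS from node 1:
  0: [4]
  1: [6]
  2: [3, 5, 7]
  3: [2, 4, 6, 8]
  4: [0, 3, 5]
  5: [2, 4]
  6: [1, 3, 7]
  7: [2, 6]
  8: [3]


Visit 1, enqueue [6]
Visit 6, enqueue [3, 7]
Visit 3, enqueue [2, 4, 8]
Visit 7, enqueue []
Visit 2, enqueue [5]
Visit 4, enqueue [0]
Visit 8, enqueue []
Visit 5, enqueue []
Visit 0, enqueue []

BFS order: [1, 6, 3, 7, 2, 4, 8, 5, 0]


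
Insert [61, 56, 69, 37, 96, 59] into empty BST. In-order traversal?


Insert 61: root
Insert 56: L from 61
Insert 69: R from 61
Insert 37: L from 61 -> L from 56
Insert 96: R from 61 -> R from 69
Insert 59: L from 61 -> R from 56

In-order: [37, 56, 59, 61, 69, 96]


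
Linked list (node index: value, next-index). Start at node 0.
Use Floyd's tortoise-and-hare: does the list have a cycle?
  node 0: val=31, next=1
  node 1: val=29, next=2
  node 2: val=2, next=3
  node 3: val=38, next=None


Floyd's tortoise (slow, +1) and hare (fast, +2):
  init: slow=0, fast=0
  step 1: slow=1, fast=2
  step 2: fast 2->3->None, no cycle

Cycle: no


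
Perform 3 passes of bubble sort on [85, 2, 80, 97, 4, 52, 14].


Initial: [85, 2, 80, 97, 4, 52, 14]
Pass 1: [2, 80, 85, 4, 52, 14, 97] (5 swaps)
Pass 2: [2, 80, 4, 52, 14, 85, 97] (3 swaps)
Pass 3: [2, 4, 52, 14, 80, 85, 97] (3 swaps)

After 3 passes: [2, 4, 52, 14, 80, 85, 97]


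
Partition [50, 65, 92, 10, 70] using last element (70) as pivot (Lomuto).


Pivot: 70
  50 <= 70: advance i (no swap)
  65 <= 70: advance i (no swap)
  10 <= 70: swap -> [50, 65, 10, 92, 70]
Place pivot at 3: [50, 65, 10, 70, 92]

Partitioned: [50, 65, 10, 70, 92]


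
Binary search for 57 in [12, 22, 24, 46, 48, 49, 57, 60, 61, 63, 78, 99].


Step 1: lo=0, hi=11, mid=5, val=49
Step 2: lo=6, hi=11, mid=8, val=61
Step 3: lo=6, hi=7, mid=6, val=57

Found at index 6


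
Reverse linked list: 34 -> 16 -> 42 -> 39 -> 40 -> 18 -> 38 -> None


Step 1: curr=34, set curr.next=prev(None) | reversed so far: 34
Step 2: curr=16, set curr.next=prev(34) | reversed so far: 16 -> 34
Step 3: curr=42, set curr.next=prev(16) | reversed so far: 42 -> 16 -> 34
Step 4: curr=39, set curr.next=prev(42) | reversed so far: 39 -> 42 -> 16 -> 34
Step 5: curr=40, set curr.next=prev(39) | reversed so far: 40 -> 39 -> 42 -> 16 -> 34
Step 6: curr=18, set curr.next=prev(40) | reversed so far: 18 -> 40 -> 39 -> 42 -> 16 -> 34
Step 7: curr=38, set curr.next=prev(18) | reversed so far: 38 -> 18 -> 40 -> 39 -> 42 -> 16 -> 34

38 -> 18 -> 40 -> 39 -> 42 -> 16 -> 34 -> None


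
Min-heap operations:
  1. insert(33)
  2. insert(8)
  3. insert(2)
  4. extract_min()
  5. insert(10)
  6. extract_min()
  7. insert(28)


insert(33) -> [33]
insert(8) -> [8, 33]
insert(2) -> [2, 33, 8]
extract_min()->2, [8, 33]
insert(10) -> [8, 33, 10]
extract_min()->8, [10, 33]
insert(28) -> [10, 33, 28]

Final heap: [10, 33, 28]


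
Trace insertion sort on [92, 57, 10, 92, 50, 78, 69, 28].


Initial: [92, 57, 10, 92, 50, 78, 69, 28]
Insert 57: [57, 92, 10, 92, 50, 78, 69, 28]
Insert 10: [10, 57, 92, 92, 50, 78, 69, 28]
Insert 92: [10, 57, 92, 92, 50, 78, 69, 28]
Insert 50: [10, 50, 57, 92, 92, 78, 69, 28]
Insert 78: [10, 50, 57, 78, 92, 92, 69, 28]
Insert 69: [10, 50, 57, 69, 78, 92, 92, 28]
Insert 28: [10, 28, 50, 57, 69, 78, 92, 92]

Sorted: [10, 28, 50, 57, 69, 78, 92, 92]


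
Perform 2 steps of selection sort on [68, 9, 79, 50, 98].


Initial: [68, 9, 79, 50, 98]
Step 1: min=9 at 1
  Swap: [9, 68, 79, 50, 98]
Step 2: min=50 at 3
  Swap: [9, 50, 79, 68, 98]

After 2 steps: [9, 50, 79, 68, 98]


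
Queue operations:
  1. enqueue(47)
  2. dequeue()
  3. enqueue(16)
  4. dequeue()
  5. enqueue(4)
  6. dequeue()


enqueue(47) -> [47]
dequeue()->47, []
enqueue(16) -> [16]
dequeue()->16, []
enqueue(4) -> [4]
dequeue()->4, []

Final queue: []


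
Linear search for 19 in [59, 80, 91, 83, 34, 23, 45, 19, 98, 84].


i=0: 59!=19
i=1: 80!=19
i=2: 91!=19
i=3: 83!=19
i=4: 34!=19
i=5: 23!=19
i=6: 45!=19
i=7: 19==19 found!

Found at 7, 8 comps


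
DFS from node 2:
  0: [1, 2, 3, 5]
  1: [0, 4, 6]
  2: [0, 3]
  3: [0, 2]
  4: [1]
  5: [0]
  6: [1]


Visit 2, push [3, 0]
Visit 0, push [5, 3, 1]
Visit 1, push [6, 4]
Visit 4, push []
Visit 6, push []
Visit 3, push []
Visit 5, push []

DFS order: [2, 0, 1, 4, 6, 3, 5]


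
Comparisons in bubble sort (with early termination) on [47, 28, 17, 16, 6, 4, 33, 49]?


Algorithm: bubble sort (with early termination)
Input: [47, 28, 17, 16, 6, 4, 33, 49]
Sorted: [4, 6, 16, 17, 28, 33, 47, 49]

27


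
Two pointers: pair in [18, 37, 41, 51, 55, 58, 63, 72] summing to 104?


lo=0(18)+hi=7(72)=90
lo=1(37)+hi=7(72)=109
lo=1(37)+hi=6(63)=100
lo=2(41)+hi=6(63)=104

Yes: 41+63=104


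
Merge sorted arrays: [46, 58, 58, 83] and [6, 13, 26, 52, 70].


Take 6 from B
Take 13 from B
Take 26 from B
Take 46 from A
Take 52 from B
Take 58 from A
Take 58 from A
Take 70 from B

Merged: [6, 13, 26, 46, 52, 58, 58, 70, 83]


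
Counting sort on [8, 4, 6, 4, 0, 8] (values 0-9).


Input: [8, 4, 6, 4, 0, 8]
Counts: [1, 0, 0, 0, 2, 0, 1, 0, 2, 0]

Sorted: [0, 4, 4, 6, 8, 8]


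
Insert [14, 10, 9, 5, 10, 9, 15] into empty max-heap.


Insert 14: [14]
Insert 10: [14, 10]
Insert 9: [14, 10, 9]
Insert 5: [14, 10, 9, 5]
Insert 10: [14, 10, 9, 5, 10]
Insert 9: [14, 10, 9, 5, 10, 9]
Insert 15: [15, 10, 14, 5, 10, 9, 9]

Final heap: [15, 10, 14, 5, 10, 9, 9]


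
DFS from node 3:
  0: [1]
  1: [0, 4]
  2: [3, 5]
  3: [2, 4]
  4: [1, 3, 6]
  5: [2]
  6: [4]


Visit 3, push [4, 2]
Visit 2, push [5]
Visit 5, push []
Visit 4, push [6, 1]
Visit 1, push [0]
Visit 0, push []
Visit 6, push []

DFS order: [3, 2, 5, 4, 1, 0, 6]


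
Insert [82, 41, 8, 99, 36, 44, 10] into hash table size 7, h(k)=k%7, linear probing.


Insert 82: h=5 -> slot 5
Insert 41: h=6 -> slot 6
Insert 8: h=1 -> slot 1
Insert 99: h=1, 1 probes -> slot 2
Insert 36: h=1, 2 probes -> slot 3
Insert 44: h=2, 2 probes -> slot 4
Insert 10: h=3, 4 probes -> slot 0

Table: [10, 8, 99, 36, 44, 82, 41]


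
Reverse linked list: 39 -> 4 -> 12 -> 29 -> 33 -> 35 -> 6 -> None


Step 1: curr=39, set curr.next=prev(None) | reversed so far: 39
Step 2: curr=4, set curr.next=prev(39) | reversed so far: 4 -> 39
Step 3: curr=12, set curr.next=prev(4) | reversed so far: 12 -> 4 -> 39
Step 4: curr=29, set curr.next=prev(12) | reversed so far: 29 -> 12 -> 4 -> 39
Step 5: curr=33, set curr.next=prev(29) | reversed so far: 33 -> 29 -> 12 -> 4 -> 39
Step 6: curr=35, set curr.next=prev(33) | reversed so far: 35 -> 33 -> 29 -> 12 -> 4 -> 39
Step 7: curr=6, set curr.next=prev(35) | reversed so far: 6 -> 35 -> 33 -> 29 -> 12 -> 4 -> 39

6 -> 35 -> 33 -> 29 -> 12 -> 4 -> 39 -> None


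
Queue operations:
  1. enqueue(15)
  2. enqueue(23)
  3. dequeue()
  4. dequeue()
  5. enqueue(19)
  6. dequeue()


enqueue(15) -> [15]
enqueue(23) -> [15, 23]
dequeue()->15, [23]
dequeue()->23, []
enqueue(19) -> [19]
dequeue()->19, []

Final queue: []


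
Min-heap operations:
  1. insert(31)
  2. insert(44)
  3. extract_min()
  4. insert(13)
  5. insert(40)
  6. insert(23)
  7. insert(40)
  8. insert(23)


insert(31) -> [31]
insert(44) -> [31, 44]
extract_min()->31, [44]
insert(13) -> [13, 44]
insert(40) -> [13, 44, 40]
insert(23) -> [13, 23, 40, 44]
insert(40) -> [13, 23, 40, 44, 40]
insert(23) -> [13, 23, 23, 44, 40, 40]

Final heap: [13, 23, 23, 44, 40, 40]


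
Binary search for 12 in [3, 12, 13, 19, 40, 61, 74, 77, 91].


Step 1: lo=0, hi=8, mid=4, val=40
Step 2: lo=0, hi=3, mid=1, val=12

Found at index 1


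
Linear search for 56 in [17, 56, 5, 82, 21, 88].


i=0: 17!=56
i=1: 56==56 found!

Found at 1, 2 comps


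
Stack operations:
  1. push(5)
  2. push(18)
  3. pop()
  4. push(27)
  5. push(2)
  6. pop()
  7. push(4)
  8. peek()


push(5) -> [5]
push(18) -> [5, 18]
pop()->18, [5]
push(27) -> [5, 27]
push(2) -> [5, 27, 2]
pop()->2, [5, 27]
push(4) -> [5, 27, 4]
peek()->4

Final stack: [5, 27, 4]


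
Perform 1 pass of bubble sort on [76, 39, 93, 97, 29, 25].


Initial: [76, 39, 93, 97, 29, 25]
Pass 1: [39, 76, 93, 29, 25, 97] (3 swaps)

After 1 pass: [39, 76, 93, 29, 25, 97]


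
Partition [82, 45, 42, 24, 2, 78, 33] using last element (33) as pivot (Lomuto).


Pivot: 33
  24 <= 33: swap -> [24, 45, 42, 82, 2, 78, 33]
  2 <= 33: swap -> [24, 2, 42, 82, 45, 78, 33]
Place pivot at 2: [24, 2, 33, 82, 45, 78, 42]

Partitioned: [24, 2, 33, 82, 45, 78, 42]


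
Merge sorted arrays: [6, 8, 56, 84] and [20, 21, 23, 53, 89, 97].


Take 6 from A
Take 8 from A
Take 20 from B
Take 21 from B
Take 23 from B
Take 53 from B
Take 56 from A
Take 84 from A

Merged: [6, 8, 20, 21, 23, 53, 56, 84, 89, 97]


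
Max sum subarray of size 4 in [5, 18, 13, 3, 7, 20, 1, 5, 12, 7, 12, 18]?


[0:4]: 39
[1:5]: 41
[2:6]: 43
[3:7]: 31
[4:8]: 33
[5:9]: 38
[6:10]: 25
[7:11]: 36
[8:12]: 49

Max: 49 at [8:12]


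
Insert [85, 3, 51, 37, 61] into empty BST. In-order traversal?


Insert 85: root
Insert 3: L from 85
Insert 51: L from 85 -> R from 3
Insert 37: L from 85 -> R from 3 -> L from 51
Insert 61: L from 85 -> R from 3 -> R from 51

In-order: [3, 37, 51, 61, 85]


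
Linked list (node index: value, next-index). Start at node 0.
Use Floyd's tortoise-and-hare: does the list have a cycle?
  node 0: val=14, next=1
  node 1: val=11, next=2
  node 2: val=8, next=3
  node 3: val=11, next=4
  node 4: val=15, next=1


Floyd's tortoise (slow, +1) and hare (fast, +2):
  init: slow=0, fast=0
  step 1: slow=1, fast=2
  step 2: slow=2, fast=4
  step 3: slow=3, fast=2
  step 4: slow=4, fast=4
  slow == fast at node 4: cycle detected

Cycle: yes


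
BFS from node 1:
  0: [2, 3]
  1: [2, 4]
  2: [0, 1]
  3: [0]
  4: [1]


Visit 1, enqueue [2, 4]
Visit 2, enqueue [0]
Visit 4, enqueue []
Visit 0, enqueue [3]
Visit 3, enqueue []

BFS order: [1, 2, 4, 0, 3]


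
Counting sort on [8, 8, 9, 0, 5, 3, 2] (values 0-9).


Input: [8, 8, 9, 0, 5, 3, 2]
Counts: [1, 0, 1, 1, 0, 1, 0, 0, 2, 1]

Sorted: [0, 2, 3, 5, 8, 8, 9]


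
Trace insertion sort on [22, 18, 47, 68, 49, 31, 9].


Initial: [22, 18, 47, 68, 49, 31, 9]
Insert 18: [18, 22, 47, 68, 49, 31, 9]
Insert 47: [18, 22, 47, 68, 49, 31, 9]
Insert 68: [18, 22, 47, 68, 49, 31, 9]
Insert 49: [18, 22, 47, 49, 68, 31, 9]
Insert 31: [18, 22, 31, 47, 49, 68, 9]
Insert 9: [9, 18, 22, 31, 47, 49, 68]

Sorted: [9, 18, 22, 31, 47, 49, 68]


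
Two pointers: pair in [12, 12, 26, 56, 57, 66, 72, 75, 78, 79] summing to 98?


lo=0(12)+hi=9(79)=91
lo=1(12)+hi=9(79)=91
lo=2(26)+hi=9(79)=105
lo=2(26)+hi=8(78)=104
lo=2(26)+hi=7(75)=101
lo=2(26)+hi=6(72)=98

Yes: 26+72=98


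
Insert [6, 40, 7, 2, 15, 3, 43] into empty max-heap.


Insert 6: [6]
Insert 40: [40, 6]
Insert 7: [40, 6, 7]
Insert 2: [40, 6, 7, 2]
Insert 15: [40, 15, 7, 2, 6]
Insert 3: [40, 15, 7, 2, 6, 3]
Insert 43: [43, 15, 40, 2, 6, 3, 7]

Final heap: [43, 15, 40, 2, 6, 3, 7]


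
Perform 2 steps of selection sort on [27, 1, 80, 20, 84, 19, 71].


Initial: [27, 1, 80, 20, 84, 19, 71]
Step 1: min=1 at 1
  Swap: [1, 27, 80, 20, 84, 19, 71]
Step 2: min=19 at 5
  Swap: [1, 19, 80, 20, 84, 27, 71]

After 2 steps: [1, 19, 80, 20, 84, 27, 71]


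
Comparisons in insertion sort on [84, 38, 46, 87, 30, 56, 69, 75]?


Algorithm: insertion sort
Input: [84, 38, 46, 87, 30, 56, 69, 75]
Sorted: [30, 38, 46, 56, 69, 75, 84, 87]

17


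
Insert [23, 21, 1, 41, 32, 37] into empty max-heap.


Insert 23: [23]
Insert 21: [23, 21]
Insert 1: [23, 21, 1]
Insert 41: [41, 23, 1, 21]
Insert 32: [41, 32, 1, 21, 23]
Insert 37: [41, 32, 37, 21, 23, 1]

Final heap: [41, 32, 37, 21, 23, 1]


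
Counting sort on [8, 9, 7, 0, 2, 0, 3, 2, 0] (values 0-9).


Input: [8, 9, 7, 0, 2, 0, 3, 2, 0]
Counts: [3, 0, 2, 1, 0, 0, 0, 1, 1, 1]

Sorted: [0, 0, 0, 2, 2, 3, 7, 8, 9]


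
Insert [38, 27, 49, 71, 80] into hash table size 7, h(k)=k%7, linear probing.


Insert 38: h=3 -> slot 3
Insert 27: h=6 -> slot 6
Insert 49: h=0 -> slot 0
Insert 71: h=1 -> slot 1
Insert 80: h=3, 1 probes -> slot 4

Table: [49, 71, None, 38, 80, None, 27]


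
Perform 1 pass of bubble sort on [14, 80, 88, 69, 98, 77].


Initial: [14, 80, 88, 69, 98, 77]
Pass 1: [14, 80, 69, 88, 77, 98] (2 swaps)

After 1 pass: [14, 80, 69, 88, 77, 98]


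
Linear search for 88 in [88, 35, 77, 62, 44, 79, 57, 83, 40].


i=0: 88==88 found!

Found at 0, 1 comps


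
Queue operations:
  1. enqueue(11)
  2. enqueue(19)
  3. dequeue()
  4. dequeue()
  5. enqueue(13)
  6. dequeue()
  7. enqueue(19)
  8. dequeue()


enqueue(11) -> [11]
enqueue(19) -> [11, 19]
dequeue()->11, [19]
dequeue()->19, []
enqueue(13) -> [13]
dequeue()->13, []
enqueue(19) -> [19]
dequeue()->19, []

Final queue: []


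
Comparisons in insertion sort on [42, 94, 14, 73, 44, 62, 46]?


Algorithm: insertion sort
Input: [42, 94, 14, 73, 44, 62, 46]
Sorted: [14, 42, 44, 46, 62, 73, 94]

15


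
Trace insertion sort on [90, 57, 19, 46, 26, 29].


Initial: [90, 57, 19, 46, 26, 29]
Insert 57: [57, 90, 19, 46, 26, 29]
Insert 19: [19, 57, 90, 46, 26, 29]
Insert 46: [19, 46, 57, 90, 26, 29]
Insert 26: [19, 26, 46, 57, 90, 29]
Insert 29: [19, 26, 29, 46, 57, 90]

Sorted: [19, 26, 29, 46, 57, 90]


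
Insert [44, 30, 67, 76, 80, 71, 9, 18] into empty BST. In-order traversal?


Insert 44: root
Insert 30: L from 44
Insert 67: R from 44
Insert 76: R from 44 -> R from 67
Insert 80: R from 44 -> R from 67 -> R from 76
Insert 71: R from 44 -> R from 67 -> L from 76
Insert 9: L from 44 -> L from 30
Insert 18: L from 44 -> L from 30 -> R from 9

In-order: [9, 18, 30, 44, 67, 71, 76, 80]


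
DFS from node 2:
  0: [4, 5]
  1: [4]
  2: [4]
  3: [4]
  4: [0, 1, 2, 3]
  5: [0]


Visit 2, push [4]
Visit 4, push [3, 1, 0]
Visit 0, push [5]
Visit 5, push []
Visit 1, push []
Visit 3, push []

DFS order: [2, 4, 0, 5, 1, 3]


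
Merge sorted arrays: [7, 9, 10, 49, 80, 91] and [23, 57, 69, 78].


Take 7 from A
Take 9 from A
Take 10 from A
Take 23 from B
Take 49 from A
Take 57 from B
Take 69 from B
Take 78 from B

Merged: [7, 9, 10, 23, 49, 57, 69, 78, 80, 91]


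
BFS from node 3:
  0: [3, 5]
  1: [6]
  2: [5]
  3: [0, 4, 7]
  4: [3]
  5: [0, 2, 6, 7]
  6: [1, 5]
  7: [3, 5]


Visit 3, enqueue [0, 4, 7]
Visit 0, enqueue [5]
Visit 4, enqueue []
Visit 7, enqueue []
Visit 5, enqueue [2, 6]
Visit 2, enqueue []
Visit 6, enqueue [1]
Visit 1, enqueue []

BFS order: [3, 0, 4, 7, 5, 2, 6, 1]


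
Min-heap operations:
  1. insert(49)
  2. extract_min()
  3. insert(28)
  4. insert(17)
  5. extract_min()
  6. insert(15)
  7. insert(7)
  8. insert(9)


insert(49) -> [49]
extract_min()->49, []
insert(28) -> [28]
insert(17) -> [17, 28]
extract_min()->17, [28]
insert(15) -> [15, 28]
insert(7) -> [7, 28, 15]
insert(9) -> [7, 9, 15, 28]

Final heap: [7, 9, 15, 28]


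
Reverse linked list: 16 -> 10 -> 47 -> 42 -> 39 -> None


Step 1: curr=16, set curr.next=prev(None) | reversed so far: 16
Step 2: curr=10, set curr.next=prev(16) | reversed so far: 10 -> 16
Step 3: curr=47, set curr.next=prev(10) | reversed so far: 47 -> 10 -> 16
Step 4: curr=42, set curr.next=prev(47) | reversed so far: 42 -> 47 -> 10 -> 16
Step 5: curr=39, set curr.next=prev(42) | reversed so far: 39 -> 42 -> 47 -> 10 -> 16

39 -> 42 -> 47 -> 10 -> 16 -> None


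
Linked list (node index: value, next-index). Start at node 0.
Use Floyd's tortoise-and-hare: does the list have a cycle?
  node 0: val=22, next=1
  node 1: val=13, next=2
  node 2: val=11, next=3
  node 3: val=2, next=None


Floyd's tortoise (slow, +1) and hare (fast, +2):
  init: slow=0, fast=0
  step 1: slow=1, fast=2
  step 2: fast 2->3->None, no cycle

Cycle: no


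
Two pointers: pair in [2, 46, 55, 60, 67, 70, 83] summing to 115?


lo=0(2)+hi=6(83)=85
lo=1(46)+hi=6(83)=129
lo=1(46)+hi=5(70)=116
lo=1(46)+hi=4(67)=113
lo=2(55)+hi=4(67)=122
lo=2(55)+hi=3(60)=115

Yes: 55+60=115


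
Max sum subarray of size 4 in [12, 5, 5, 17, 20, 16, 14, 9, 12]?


[0:4]: 39
[1:5]: 47
[2:6]: 58
[3:7]: 67
[4:8]: 59
[5:9]: 51

Max: 67 at [3:7]


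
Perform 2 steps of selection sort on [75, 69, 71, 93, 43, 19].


Initial: [75, 69, 71, 93, 43, 19]
Step 1: min=19 at 5
  Swap: [19, 69, 71, 93, 43, 75]
Step 2: min=43 at 4
  Swap: [19, 43, 71, 93, 69, 75]

After 2 steps: [19, 43, 71, 93, 69, 75]


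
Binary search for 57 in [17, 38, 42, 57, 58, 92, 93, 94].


Step 1: lo=0, hi=7, mid=3, val=57

Found at index 3


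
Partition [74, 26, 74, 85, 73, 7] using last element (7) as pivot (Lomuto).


Pivot: 7
Place pivot at 0: [7, 26, 74, 85, 73, 74]

Partitioned: [7, 26, 74, 85, 73, 74]


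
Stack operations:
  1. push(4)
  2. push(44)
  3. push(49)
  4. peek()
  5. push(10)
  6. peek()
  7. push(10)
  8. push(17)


push(4) -> [4]
push(44) -> [4, 44]
push(49) -> [4, 44, 49]
peek()->49
push(10) -> [4, 44, 49, 10]
peek()->10
push(10) -> [4, 44, 49, 10, 10]
push(17) -> [4, 44, 49, 10, 10, 17]

Final stack: [4, 44, 49, 10, 10, 17]


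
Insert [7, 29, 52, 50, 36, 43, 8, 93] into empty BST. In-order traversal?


Insert 7: root
Insert 29: R from 7
Insert 52: R from 7 -> R from 29
Insert 50: R from 7 -> R from 29 -> L from 52
Insert 36: R from 7 -> R from 29 -> L from 52 -> L from 50
Insert 43: R from 7 -> R from 29 -> L from 52 -> L from 50 -> R from 36
Insert 8: R from 7 -> L from 29
Insert 93: R from 7 -> R from 29 -> R from 52

In-order: [7, 8, 29, 36, 43, 50, 52, 93]


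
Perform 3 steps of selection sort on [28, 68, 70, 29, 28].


Initial: [28, 68, 70, 29, 28]
Step 1: min=28 at 0
  Swap: [28, 68, 70, 29, 28]
Step 2: min=28 at 4
  Swap: [28, 28, 70, 29, 68]
Step 3: min=29 at 3
  Swap: [28, 28, 29, 70, 68]

After 3 steps: [28, 28, 29, 70, 68]


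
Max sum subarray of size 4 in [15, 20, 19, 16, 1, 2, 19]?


[0:4]: 70
[1:5]: 56
[2:6]: 38
[3:7]: 38

Max: 70 at [0:4]


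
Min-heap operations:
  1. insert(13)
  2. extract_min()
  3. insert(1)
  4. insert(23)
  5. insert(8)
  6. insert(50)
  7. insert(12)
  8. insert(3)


insert(13) -> [13]
extract_min()->13, []
insert(1) -> [1]
insert(23) -> [1, 23]
insert(8) -> [1, 23, 8]
insert(50) -> [1, 23, 8, 50]
insert(12) -> [1, 12, 8, 50, 23]
insert(3) -> [1, 12, 3, 50, 23, 8]

Final heap: [1, 12, 3, 50, 23, 8]


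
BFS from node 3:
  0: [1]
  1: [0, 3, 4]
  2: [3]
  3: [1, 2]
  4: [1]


Visit 3, enqueue [1, 2]
Visit 1, enqueue [0, 4]
Visit 2, enqueue []
Visit 0, enqueue []
Visit 4, enqueue []

BFS order: [3, 1, 2, 0, 4]


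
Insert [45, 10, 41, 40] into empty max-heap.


Insert 45: [45]
Insert 10: [45, 10]
Insert 41: [45, 10, 41]
Insert 40: [45, 40, 41, 10]

Final heap: [45, 40, 41, 10]


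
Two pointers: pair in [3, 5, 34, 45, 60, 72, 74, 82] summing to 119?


lo=0(3)+hi=7(82)=85
lo=1(5)+hi=7(82)=87
lo=2(34)+hi=7(82)=116
lo=3(45)+hi=7(82)=127
lo=3(45)+hi=6(74)=119

Yes: 45+74=119


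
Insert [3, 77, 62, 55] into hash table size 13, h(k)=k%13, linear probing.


Insert 3: h=3 -> slot 3
Insert 77: h=12 -> slot 12
Insert 62: h=10 -> slot 10
Insert 55: h=3, 1 probes -> slot 4

Table: [None, None, None, 3, 55, None, None, None, None, None, 62, None, 77]


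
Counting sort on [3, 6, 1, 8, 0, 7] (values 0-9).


Input: [3, 6, 1, 8, 0, 7]
Counts: [1, 1, 0, 1, 0, 0, 1, 1, 1, 0]

Sorted: [0, 1, 3, 6, 7, 8]


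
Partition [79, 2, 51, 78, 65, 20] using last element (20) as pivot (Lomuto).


Pivot: 20
  2 <= 20: swap -> [2, 79, 51, 78, 65, 20]
Place pivot at 1: [2, 20, 51, 78, 65, 79]

Partitioned: [2, 20, 51, 78, 65, 79]


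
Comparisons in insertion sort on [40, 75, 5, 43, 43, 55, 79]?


Algorithm: insertion sort
Input: [40, 75, 5, 43, 43, 55, 79]
Sorted: [5, 40, 43, 43, 55, 75, 79]

10


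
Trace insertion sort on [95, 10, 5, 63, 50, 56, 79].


Initial: [95, 10, 5, 63, 50, 56, 79]
Insert 10: [10, 95, 5, 63, 50, 56, 79]
Insert 5: [5, 10, 95, 63, 50, 56, 79]
Insert 63: [5, 10, 63, 95, 50, 56, 79]
Insert 50: [5, 10, 50, 63, 95, 56, 79]
Insert 56: [5, 10, 50, 56, 63, 95, 79]
Insert 79: [5, 10, 50, 56, 63, 79, 95]

Sorted: [5, 10, 50, 56, 63, 79, 95]


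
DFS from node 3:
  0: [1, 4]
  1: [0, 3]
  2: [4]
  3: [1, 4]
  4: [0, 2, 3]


Visit 3, push [4, 1]
Visit 1, push [0]
Visit 0, push [4]
Visit 4, push [2]
Visit 2, push []

DFS order: [3, 1, 0, 4, 2]


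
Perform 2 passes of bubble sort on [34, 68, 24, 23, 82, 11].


Initial: [34, 68, 24, 23, 82, 11]
Pass 1: [34, 24, 23, 68, 11, 82] (3 swaps)
Pass 2: [24, 23, 34, 11, 68, 82] (3 swaps)

After 2 passes: [24, 23, 34, 11, 68, 82]


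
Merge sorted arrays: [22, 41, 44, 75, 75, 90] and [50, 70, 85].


Take 22 from A
Take 41 from A
Take 44 from A
Take 50 from B
Take 70 from B
Take 75 from A
Take 75 from A
Take 85 from B

Merged: [22, 41, 44, 50, 70, 75, 75, 85, 90]


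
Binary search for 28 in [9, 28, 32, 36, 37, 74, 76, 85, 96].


Step 1: lo=0, hi=8, mid=4, val=37
Step 2: lo=0, hi=3, mid=1, val=28

Found at index 1


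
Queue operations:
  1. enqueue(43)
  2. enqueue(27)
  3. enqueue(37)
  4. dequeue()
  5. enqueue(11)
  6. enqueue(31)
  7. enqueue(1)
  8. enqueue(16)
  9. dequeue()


enqueue(43) -> [43]
enqueue(27) -> [43, 27]
enqueue(37) -> [43, 27, 37]
dequeue()->43, [27, 37]
enqueue(11) -> [27, 37, 11]
enqueue(31) -> [27, 37, 11, 31]
enqueue(1) -> [27, 37, 11, 31, 1]
enqueue(16) -> [27, 37, 11, 31, 1, 16]
dequeue()->27, [37, 11, 31, 1, 16]

Final queue: [37, 11, 31, 1, 16]


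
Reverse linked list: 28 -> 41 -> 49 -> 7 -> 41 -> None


Step 1: curr=28, set curr.next=prev(None) | reversed so far: 28
Step 2: curr=41, set curr.next=prev(28) | reversed so far: 41 -> 28
Step 3: curr=49, set curr.next=prev(41) | reversed so far: 49 -> 41 -> 28
Step 4: curr=7, set curr.next=prev(49) | reversed so far: 7 -> 49 -> 41 -> 28
Step 5: curr=41, set curr.next=prev(7) | reversed so far: 41 -> 7 -> 49 -> 41 -> 28

41 -> 7 -> 49 -> 41 -> 28 -> None


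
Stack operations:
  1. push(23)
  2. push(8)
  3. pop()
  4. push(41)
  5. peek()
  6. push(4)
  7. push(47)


push(23) -> [23]
push(8) -> [23, 8]
pop()->8, [23]
push(41) -> [23, 41]
peek()->41
push(4) -> [23, 41, 4]
push(47) -> [23, 41, 4, 47]

Final stack: [23, 41, 4, 47]


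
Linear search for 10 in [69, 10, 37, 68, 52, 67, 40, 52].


i=0: 69!=10
i=1: 10==10 found!

Found at 1, 2 comps


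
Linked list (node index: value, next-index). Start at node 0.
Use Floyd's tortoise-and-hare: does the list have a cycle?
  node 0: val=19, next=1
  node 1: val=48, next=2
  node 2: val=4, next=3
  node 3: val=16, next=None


Floyd's tortoise (slow, +1) and hare (fast, +2):
  init: slow=0, fast=0
  step 1: slow=1, fast=2
  step 2: fast 2->3->None, no cycle

Cycle: no


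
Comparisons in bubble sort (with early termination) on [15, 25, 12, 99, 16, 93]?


Algorithm: bubble sort (with early termination)
Input: [15, 25, 12, 99, 16, 93]
Sorted: [12, 15, 16, 25, 93, 99]

12


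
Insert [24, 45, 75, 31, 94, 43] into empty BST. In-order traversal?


Insert 24: root
Insert 45: R from 24
Insert 75: R from 24 -> R from 45
Insert 31: R from 24 -> L from 45
Insert 94: R from 24 -> R from 45 -> R from 75
Insert 43: R from 24 -> L from 45 -> R from 31

In-order: [24, 31, 43, 45, 75, 94]


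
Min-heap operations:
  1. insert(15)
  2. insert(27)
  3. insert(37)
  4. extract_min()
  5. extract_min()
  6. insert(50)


insert(15) -> [15]
insert(27) -> [15, 27]
insert(37) -> [15, 27, 37]
extract_min()->15, [27, 37]
extract_min()->27, [37]
insert(50) -> [37, 50]

Final heap: [37, 50]


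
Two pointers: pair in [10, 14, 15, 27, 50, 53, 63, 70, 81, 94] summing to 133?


lo=0(10)+hi=9(94)=104
lo=1(14)+hi=9(94)=108
lo=2(15)+hi=9(94)=109
lo=3(27)+hi=9(94)=121
lo=4(50)+hi=9(94)=144
lo=4(50)+hi=8(81)=131
lo=5(53)+hi=8(81)=134
lo=5(53)+hi=7(70)=123
lo=6(63)+hi=7(70)=133

Yes: 63+70=133


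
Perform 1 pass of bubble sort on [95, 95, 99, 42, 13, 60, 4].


Initial: [95, 95, 99, 42, 13, 60, 4]
Pass 1: [95, 95, 42, 13, 60, 4, 99] (4 swaps)

After 1 pass: [95, 95, 42, 13, 60, 4, 99]


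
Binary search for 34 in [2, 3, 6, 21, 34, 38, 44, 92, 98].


Step 1: lo=0, hi=8, mid=4, val=34

Found at index 4


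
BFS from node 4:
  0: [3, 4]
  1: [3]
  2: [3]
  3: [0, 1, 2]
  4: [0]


Visit 4, enqueue [0]
Visit 0, enqueue [3]
Visit 3, enqueue [1, 2]
Visit 1, enqueue []
Visit 2, enqueue []

BFS order: [4, 0, 3, 1, 2]


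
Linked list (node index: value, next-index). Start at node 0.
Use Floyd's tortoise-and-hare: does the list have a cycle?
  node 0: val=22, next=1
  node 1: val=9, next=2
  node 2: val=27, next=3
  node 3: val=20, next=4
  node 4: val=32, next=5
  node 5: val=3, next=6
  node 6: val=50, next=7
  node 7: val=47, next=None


Floyd's tortoise (slow, +1) and hare (fast, +2):
  init: slow=0, fast=0
  step 1: slow=1, fast=2
  step 2: slow=2, fast=4
  step 3: slow=3, fast=6
  step 4: fast 6->7->None, no cycle

Cycle: no


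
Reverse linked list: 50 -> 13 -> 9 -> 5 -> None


Step 1: curr=50, set curr.next=prev(None) | reversed so far: 50
Step 2: curr=13, set curr.next=prev(50) | reversed so far: 13 -> 50
Step 3: curr=9, set curr.next=prev(13) | reversed so far: 9 -> 13 -> 50
Step 4: curr=5, set curr.next=prev(9) | reversed so far: 5 -> 9 -> 13 -> 50

5 -> 9 -> 13 -> 50 -> None


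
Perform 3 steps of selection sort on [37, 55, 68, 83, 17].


Initial: [37, 55, 68, 83, 17]
Step 1: min=17 at 4
  Swap: [17, 55, 68, 83, 37]
Step 2: min=37 at 4
  Swap: [17, 37, 68, 83, 55]
Step 3: min=55 at 4
  Swap: [17, 37, 55, 83, 68]

After 3 steps: [17, 37, 55, 83, 68]


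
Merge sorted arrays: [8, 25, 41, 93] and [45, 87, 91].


Take 8 from A
Take 25 from A
Take 41 from A
Take 45 from B
Take 87 from B
Take 91 from B

Merged: [8, 25, 41, 45, 87, 91, 93]


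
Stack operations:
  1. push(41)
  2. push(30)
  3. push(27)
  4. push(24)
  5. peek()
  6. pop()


push(41) -> [41]
push(30) -> [41, 30]
push(27) -> [41, 30, 27]
push(24) -> [41, 30, 27, 24]
peek()->24
pop()->24, [41, 30, 27]

Final stack: [41, 30, 27]


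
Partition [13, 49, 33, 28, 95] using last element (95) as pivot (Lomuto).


Pivot: 95
  13 <= 95: advance i (no swap)
  49 <= 95: advance i (no swap)
  33 <= 95: advance i (no swap)
  28 <= 95: advance i (no swap)
Place pivot at 4: [13, 49, 33, 28, 95]

Partitioned: [13, 49, 33, 28, 95]
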